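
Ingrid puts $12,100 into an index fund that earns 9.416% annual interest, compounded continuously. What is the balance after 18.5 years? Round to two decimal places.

$69,073.11

A = P·e^(rt) = 12,100·e^(0.09416·18.5) = 12,100·e^1.74196.
e^1.74196 ≈ 5.7085211664, so A ≈ 69,073.1061.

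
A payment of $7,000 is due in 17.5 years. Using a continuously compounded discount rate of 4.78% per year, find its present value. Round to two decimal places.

$3,032.57

P = A·e^(−rt) = 7,000·e^(−0.8365).
e^(−0.8365) ≈ 0.4332241576, so P ≈ 3,032.5691.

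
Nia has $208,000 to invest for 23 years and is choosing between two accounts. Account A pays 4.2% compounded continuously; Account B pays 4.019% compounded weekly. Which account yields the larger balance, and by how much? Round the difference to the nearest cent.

A: e^(0.042·23) = e^0.966 ≈ 2.62741375696, so 208,000 × 2.62741375696 ≈ 546,502.0614.
B: (1 + 0.04019/52)^1196 ≈ 2.51938032442, so 208,000 × 2.51938032442 ≈ 524,031.1075.
Difference ≈ 22,470.9540 in favor of A.

Account A, by $22,470.95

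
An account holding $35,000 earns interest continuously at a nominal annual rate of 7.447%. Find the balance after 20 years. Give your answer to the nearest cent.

$155,205.19

A = P·e^(rt) = 35,000·e^(0.07447·20) = 35,000·e^1.4894.
e^1.4894 ≈ 4.43443406021, so A ≈ 155,205.1921.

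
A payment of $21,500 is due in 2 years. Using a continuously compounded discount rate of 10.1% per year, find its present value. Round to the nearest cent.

P = A·e^(−rt) = 21,500·e^(−0.202).
e^(−0.202) ≈ 0.81709492794, so P ≈ 17,567.5410.

$17,567.54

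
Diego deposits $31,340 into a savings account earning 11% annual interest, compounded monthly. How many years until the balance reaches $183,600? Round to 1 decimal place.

16.1 years

(1 + 0.00916667)^(12t) = 183,600/31,340 = 5.8583.
12t·ln(1 + 0.00916667) = ln(5.8583); 12t = 1.7679/0.00912491 ≈ 193.7405.
t ≈ 16.1450 years.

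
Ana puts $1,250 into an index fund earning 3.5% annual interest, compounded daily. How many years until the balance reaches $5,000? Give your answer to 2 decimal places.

39.61 years

We need (1 + 0.0000958904)^(365t) = 4, so 365t = ln 4 / ln 1.000096 ≈ 14457.7629.
t ≈ 14457.7629/365 = 39.6103 years.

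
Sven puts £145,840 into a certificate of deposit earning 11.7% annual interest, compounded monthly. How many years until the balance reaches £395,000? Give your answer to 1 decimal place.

We need (1 + 0.00975)^(12t) = 2.7084, so 12t = ln 2.7084 / ln 1.00975 ≈ 102.6898.
t ≈ 102.6898/12 = 8.5575 years.

8.6 years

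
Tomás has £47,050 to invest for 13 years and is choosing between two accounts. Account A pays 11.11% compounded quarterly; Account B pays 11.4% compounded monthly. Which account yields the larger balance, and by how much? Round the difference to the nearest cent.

Account A growth factor: (1 + 0.027775)^52 ≈ 4.15622045594; balance ≈ 195,550.1725.
Account B growth factor: (1 + 0.0095)^156 ≈ 4.37105661512; balance ≈ 205,658.2137.
Account B is larger by 10,108.0413.

Account B, by £10,108.04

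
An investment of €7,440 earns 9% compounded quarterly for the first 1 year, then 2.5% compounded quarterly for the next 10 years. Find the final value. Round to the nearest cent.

€10,434.27

After 1 years at 9%: 7,440 × 1.0930833188 ≈ 8,132.5399.
Then 10 years at 2.5%: 8,132.5399 × 1.2830268206 ≈ 10,434.2668.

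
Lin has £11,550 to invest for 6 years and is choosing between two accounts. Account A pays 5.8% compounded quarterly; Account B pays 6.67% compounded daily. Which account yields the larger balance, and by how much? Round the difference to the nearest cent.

Account B, by £916.73

Account A growth factor: (1 + 0.0145)^24 ≈ 1.412697683; balance ≈ 16,316.6582.
Account B growth factor: (1 + 0.0667/365)^2190 ≈ 1.4920685388; balance ≈ 17,233.3916.
Account B is larger by 916.7334.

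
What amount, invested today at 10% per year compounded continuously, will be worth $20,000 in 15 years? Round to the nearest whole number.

P = A·e^(−rt) = 20,000·e^(−1.5).
e^(−1.5) ≈ 0.22313016015, so P ≈ 4,462.6032.

$4,463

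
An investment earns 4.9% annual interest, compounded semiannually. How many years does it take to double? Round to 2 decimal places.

(1 + 0.0245)^(2t) = 2.
2t = ln 2 / ln(1 + 0.0245) ≈ 0.69315/0.0242047 ≈ 28.6369.
t ≈ 14.3184.

14.32 years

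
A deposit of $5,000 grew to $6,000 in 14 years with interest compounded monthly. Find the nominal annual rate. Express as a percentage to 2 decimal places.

(1 + r/12)^168 = 6,000/5,000 = 1.2.
1 + r/12 = 1.2^(1/168) ≈ 1.001086, so r/12 ≈ 0.00108584.
r ≈ 12·0.00108584 = 1.30300%.

1.30%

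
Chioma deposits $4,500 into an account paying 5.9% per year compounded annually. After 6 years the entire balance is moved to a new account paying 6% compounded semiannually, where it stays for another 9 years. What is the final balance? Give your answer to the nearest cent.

Phase 1: 4,500·(1 + 0.059)^6 ≈ 6,347.2890.
Phase 2: 6,347.2890·(1 + 0.03)^18 ≈ 10,805.8347.

$10,805.83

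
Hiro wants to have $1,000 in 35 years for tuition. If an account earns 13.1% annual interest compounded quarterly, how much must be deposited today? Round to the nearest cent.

$10.98

Growth factor = (1 + 0.03275)^140 ≈ 91.0601813.
P = 1,000/91.0601813 ≈ 10.9817.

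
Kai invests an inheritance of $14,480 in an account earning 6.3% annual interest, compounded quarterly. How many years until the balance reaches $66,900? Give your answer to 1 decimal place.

24.5 years

(1 + 0.01575)^(4t) = 66,900/14,480 = 4.6202.
4t·ln(1 + 0.01575) = ln(4.6202); 4t = 1.5304/0.0156273 ≈ 97.9334.
t ≈ 24.4834 years.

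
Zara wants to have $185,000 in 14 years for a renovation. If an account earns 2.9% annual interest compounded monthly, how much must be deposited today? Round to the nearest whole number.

$123,328

Growth factor = (1 + 0.029/12)^168 ≈ 1.50006764779.
P = 185,000/1.50006764779 ≈ 123,327.7714.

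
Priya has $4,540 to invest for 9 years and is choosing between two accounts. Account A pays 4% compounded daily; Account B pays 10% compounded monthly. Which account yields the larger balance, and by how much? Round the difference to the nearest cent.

A: (1 + 0.04/365)^3285 ≈ 1.433301143, so 4,540 × 1.433301143 ≈ 6,507.1872.
B: (1 + 0.1/12)^108 ≈ 2.4504476055, so 4,540 × 2.4504476055 ≈ 11,125.0321.
Difference ≈ 4,617.8449 in favor of B.

Account B, by $4,617.84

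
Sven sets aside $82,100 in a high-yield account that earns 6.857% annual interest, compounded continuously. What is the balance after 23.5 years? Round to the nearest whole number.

$411,304

A = P·e^(rt) = 82,100·e^(0.06857·23.5) = 82,100·e^1.611395.
e^1.611395 ≈ 5.00979501956, so A ≈ 411,304.1711.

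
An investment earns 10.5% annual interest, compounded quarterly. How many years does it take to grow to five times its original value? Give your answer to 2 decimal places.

(1 + 0.02625)^(4t) = 5.
4t = ln 5 / ln(1 + 0.02625) ≈ 1.6094/0.0259114 ≈ 62.1132.
t ≈ 15.5283.

15.53 years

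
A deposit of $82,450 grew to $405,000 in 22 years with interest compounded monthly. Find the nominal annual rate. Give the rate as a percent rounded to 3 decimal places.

(1 + r/12)^264 = 405,000/82,450 = 4.91207.
1 + r/12 = 4.91207^(1/264) ≈ 1.006047, so r/12 ≈ 0.00604736.
r ≈ 12·0.00604736 = 7.25683%.

7.257%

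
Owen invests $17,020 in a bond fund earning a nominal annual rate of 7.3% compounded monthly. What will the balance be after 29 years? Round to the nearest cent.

$140,467.47

Periodic rate = 7.3%/12 = 0.00608333; periods = 12·29 = 348.
A = 17,020·(1 + 0.073/12)^348 ≈ 17,020·8.25308267115 ≈ 140,467.4671.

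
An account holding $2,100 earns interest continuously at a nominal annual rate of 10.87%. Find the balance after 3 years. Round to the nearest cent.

$2,909.66

A = P·e^(rt) = 2,100·e^(0.1087·3) = 2,100·e^0.3261.
e^0.3261 ≈ 1.385553917, so A ≈ 2,909.6632.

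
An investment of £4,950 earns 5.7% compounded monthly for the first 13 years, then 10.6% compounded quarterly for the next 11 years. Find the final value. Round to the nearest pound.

£32,768

After 13 years at 5.7%: 4,950 × 2.0943551007 ≈ 10,367.0577.
Then 11 years at 10.6%: 10,367.0577 × 3.1607777761 ≈ 32,767.9657.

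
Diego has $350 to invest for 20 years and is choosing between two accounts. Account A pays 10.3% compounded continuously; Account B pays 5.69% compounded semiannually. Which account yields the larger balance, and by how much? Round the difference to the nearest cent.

Account A, by $1,671.12

A: e^(0.103·20) = e^2.06 ≈ 7.84596981, so 350 × 7.84596981 ≈ 2,746.0894.
B: (1 + 0.02845)^40 ≈ 3.07133579, so 350 × 3.07133579 ≈ 1,074.9675.
Difference ≈ 1,671.1219 in favor of A.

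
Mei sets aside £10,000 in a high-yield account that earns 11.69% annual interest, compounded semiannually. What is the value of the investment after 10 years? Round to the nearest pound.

£31,146

Periodic rate = 11.69%/2 = 0.05845; periods = 2·10 = 20.
A = 10,000·(1 + 0.05845)^20 ≈ 10,000·3.1146334614 ≈ 31,146.3346.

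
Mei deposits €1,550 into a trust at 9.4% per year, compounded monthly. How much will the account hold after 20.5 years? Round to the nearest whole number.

€10,567

Growth factor = (1 + 0.094/12)^246 ≈ 6.8174927173.
A ≈ 1,550 × 6.8174927173 ≈ 10,567.1137.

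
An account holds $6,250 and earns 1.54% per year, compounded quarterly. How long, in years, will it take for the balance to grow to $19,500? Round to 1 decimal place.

74.0 years

(1 + 0.00385)^(4t) = 19,500/6,250 = 3.12.
4t·ln(1 + 0.00385) = ln(3.12); 4t = 1.1378/0.00384261 ≈ 296.1096.
t ≈ 74.0274 years.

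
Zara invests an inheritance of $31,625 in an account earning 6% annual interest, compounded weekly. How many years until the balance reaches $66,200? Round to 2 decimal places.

12.32 years

(1 + 0.00115385)^(52t) = 66,200/31,625 = 2.0933.
52t·ln(1 + 0.00115385) = ln(2.0933); 52t = 0.73873/0.00115318 ≈ 640.6041.
t ≈ 12.3193 years.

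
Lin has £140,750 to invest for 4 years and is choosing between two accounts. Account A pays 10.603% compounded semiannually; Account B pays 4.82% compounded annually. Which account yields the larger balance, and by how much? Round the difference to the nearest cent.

Account A growth factor: (1 + 0.053015)^8 ≈ 1.51173776144; balance ≈ 212,777.0899.
Account B growth factor: (1 + 0.0482)^4 ≈ 1.20719275812; balance ≈ 169,912.3807.
Account A is larger by 42,864.7092.

Account A, by £42,864.71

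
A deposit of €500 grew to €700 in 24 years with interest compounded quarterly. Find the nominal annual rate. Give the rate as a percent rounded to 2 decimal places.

1.40%

The 96-period growth factor is 700/500 = 1.4.
r/4 = 1.4^(1/96) − 1 ≈ 0.00351107, so r ≈ 4·0.00351107 = 1.40443%.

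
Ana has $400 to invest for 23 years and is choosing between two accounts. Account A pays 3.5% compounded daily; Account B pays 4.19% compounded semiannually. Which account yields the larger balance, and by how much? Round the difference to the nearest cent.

A: (1 + 0.035/365)^8395 ≈ 2.23661018, so 400 × 2.23661018 ≈ 894.6441.
B: (1 + 0.02095)^46 ≈ 2.595408841, so 400 × 2.595408841 ≈ 1,038.1635.
Difference ≈ 143.5195 in favor of B.

Account B, by $143.52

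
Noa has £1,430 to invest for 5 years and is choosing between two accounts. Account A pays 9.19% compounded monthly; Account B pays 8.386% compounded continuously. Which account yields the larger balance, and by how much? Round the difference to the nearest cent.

Account A, by £85.25

A: (1 + 0.0919/12)^60 ≈ 1.580512924, so 1,430 × 1.580512924 ≈ 2,260.1335.
B: e^(0.08386·5) = e^0.4193 ≈ 1.520896555, so 1,430 × 1.520896555 ≈ 2,174.8821.
Difference ≈ 85.2514 in favor of A.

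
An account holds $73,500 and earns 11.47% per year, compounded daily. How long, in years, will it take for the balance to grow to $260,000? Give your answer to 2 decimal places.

(1 + 0.000314247)^(365t) = 260,000/73,500 = 3.5374.
365t·ln(1 + 0.000314247) = ln(3.5374); 365t = 1.2634/0.000314197 ≈ 4021.0294.
t ≈ 11.0165 years.

11.02 years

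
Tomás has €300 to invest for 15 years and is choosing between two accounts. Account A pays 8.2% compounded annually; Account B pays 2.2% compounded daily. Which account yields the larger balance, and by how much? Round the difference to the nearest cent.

A: (1 + 0.082)^15 ≈ 3.26143638, so 300 × 3.26143638 ≈ 978.4309.
B: (1 + 0.022/365)^5475 ≈ 1.3909543, so 300 × 1.3909543 ≈ 417.2863.
Difference ≈ 561.1446 in favor of A.

Account A, by €561.14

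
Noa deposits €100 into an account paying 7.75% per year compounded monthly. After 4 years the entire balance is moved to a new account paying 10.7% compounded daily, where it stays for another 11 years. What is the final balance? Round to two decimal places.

€441.86

Phase 1: 100·(1 + 0.0775/12)^48 ≈ 136.2067.
Phase 2: 136.2067·(1 + 0.107/365)^4015 ≈ 441.8635.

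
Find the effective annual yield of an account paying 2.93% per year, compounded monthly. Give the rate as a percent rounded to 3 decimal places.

2.970%

One year is 12 periods at 0.00244167 each: (1 + 0.00244167)^12 ≈ 1.029697.
EAR = 1.029697 − 1 ≈ 2.96967%.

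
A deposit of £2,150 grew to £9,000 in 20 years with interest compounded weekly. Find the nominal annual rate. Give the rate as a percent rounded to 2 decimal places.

(1 + r/52)^1040 = 9,000/2,150 = 4.18605.
1 + r/52 = 4.18605^(1/1040) ≈ 1.001378, so r/52 ≈ 0.00137764.
r ≈ 52·0.00137764 = 7.16371%.

7.16%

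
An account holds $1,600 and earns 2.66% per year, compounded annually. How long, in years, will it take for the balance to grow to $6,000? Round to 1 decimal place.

(1 + 0.0266)^t = 6,000/1,600 = 3.75.
t·ln(1 + 0.0266) = ln(3.75); t = 1.3218/0.0262524 ≈ 50.3481.

50.3 years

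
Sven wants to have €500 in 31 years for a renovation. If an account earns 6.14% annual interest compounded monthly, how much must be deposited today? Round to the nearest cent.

Growth factor = (1 + 0.0614/12)^372 ≈ 6.67618699.
P = 500/6.67618699 ≈ 74.8930.

€74.89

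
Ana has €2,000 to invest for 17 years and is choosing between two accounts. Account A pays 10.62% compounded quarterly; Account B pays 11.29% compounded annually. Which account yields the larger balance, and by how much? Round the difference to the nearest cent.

Account A growth factor: (1 + 0.02655)^68 ≈ 5.9408323735; balance ≈ 11,881.6647.
Account B growth factor: (1 + 0.1129)^17 ≈ 6.162464366; balance ≈ 12,324.9287.
Account B is larger by 443.2640.

Account B, by €443.26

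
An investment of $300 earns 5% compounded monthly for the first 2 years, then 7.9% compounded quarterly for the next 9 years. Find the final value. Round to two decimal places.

After 2 years at 5%: 300 × 1.10494134 ≈ 331.4824.
Then 9 years at 7.9%: 331.4824 × 2.02196533 ≈ 670.2459.

$670.25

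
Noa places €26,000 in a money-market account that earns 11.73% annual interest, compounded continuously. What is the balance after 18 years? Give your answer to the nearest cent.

A = P·e^(rt) = 26,000·e^(0.1173·18) = 26,000·e^2.1114.
e^2.1114 ≈ 8.25979690948, so A ≈ 214,754.7196.

€214,754.72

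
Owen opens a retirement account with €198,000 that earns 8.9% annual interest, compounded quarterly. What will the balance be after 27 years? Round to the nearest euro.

€2,132,230

Growth factor = (1 + 0.02225)^108 ≈ 10.76883881098.
A ≈ 198,000 × 10.76883881098 ≈ 2,132,230.0846.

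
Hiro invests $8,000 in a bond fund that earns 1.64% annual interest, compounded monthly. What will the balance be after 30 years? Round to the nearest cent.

$13,080.28

Periodic rate = 1.64%/12 = 0.00136667; periods = 12·30 = 360.
A = 8,000·(1 + 0.0164/12)^360 ≈ 8,000·1.6350348286 ≈ 13,080.2786.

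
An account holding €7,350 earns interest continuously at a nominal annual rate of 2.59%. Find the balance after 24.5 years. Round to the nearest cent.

€13,863.37

A = P·e^(rt) = 7,350·e^(0.0259·24.5) = 7,350·e^0.63455.
e^0.63455 ≈ 1.8861731725, so A ≈ 13,863.3728.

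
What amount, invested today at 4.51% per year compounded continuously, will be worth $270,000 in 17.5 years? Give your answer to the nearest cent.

$122,630.03

P = A·e^(−rt) = 270,000·e^(−0.78925).
e^(−0.78925) ≈ 0.454185306555, so P ≈ 122,630.0328.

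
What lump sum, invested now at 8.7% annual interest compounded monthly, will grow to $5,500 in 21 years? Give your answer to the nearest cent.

Periodic rate = 8.7%/12 = 0.00725; 252 periods.
P = 5,500/(1 + 0.00725)^252 ≈ 5,500/6.174383025 ≈ 890.7773.

$890.78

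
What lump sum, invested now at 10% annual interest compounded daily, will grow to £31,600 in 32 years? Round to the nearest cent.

Growth factor = (1 + 0.1/365)^11680 ≈ 24.521780531.
P = 31,600/24.521780531 ≈ 1,288.6503.

£1,288.65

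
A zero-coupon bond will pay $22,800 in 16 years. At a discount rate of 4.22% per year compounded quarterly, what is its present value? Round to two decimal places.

$11,647.57

Periodic rate = 4.22%/4 = 0.01055; 64 periods.
P = 22,800/(1 + 0.01055)^64 ≈ 22,800/1.9574902616 ≈ 11,647.5675.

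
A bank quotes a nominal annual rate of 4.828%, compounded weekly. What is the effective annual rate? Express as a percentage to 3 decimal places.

4.944%

EAR = (1 + 4.828%/52)^52 − 1 = (1 + 0.000928462)^52 − 1.
(1 + 0.000928462)^52 ≈ 1.049441, so EAR ≈ 4.94410%.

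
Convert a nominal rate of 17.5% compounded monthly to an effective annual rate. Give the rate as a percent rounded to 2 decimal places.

18.97%

EAR = (1 + 17.5%/12)^12 − 1 = (1 + 0.0145833)^12 − 1.
(1 + 0.0145833)^12 ≈ 1.189742, so EAR ≈ 18.97417%.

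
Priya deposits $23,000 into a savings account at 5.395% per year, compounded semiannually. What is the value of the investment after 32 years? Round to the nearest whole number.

$126,345

Growth factor = (1 + 0.026975)^64 ≈ 5.49328054298.
A ≈ 23,000 × 5.49328054298 ≈ 126,345.4525.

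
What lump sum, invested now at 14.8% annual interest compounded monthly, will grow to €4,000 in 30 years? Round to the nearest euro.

€48

Periodic rate = 14.8%/12 = 0.0123333; 360 periods.
P = 4,000/(1 + 0.148/12)^360 ≈ 4,000/82.50369353 ≈ 48.4827.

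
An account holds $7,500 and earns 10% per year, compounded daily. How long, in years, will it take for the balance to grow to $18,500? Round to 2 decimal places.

(1 + 0.000273973)^(365t) = 18,500/7,500 = 2.4667.
365t·ln(1 + 0.000273973) = ln(2.4667); 365t = 0.90287/0.000273935 ≈ 3295.9186.
t ≈ 9.0299 years.

9.03 years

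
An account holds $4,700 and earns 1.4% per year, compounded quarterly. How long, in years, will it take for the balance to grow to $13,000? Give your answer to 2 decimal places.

We need (1 + 0.0035)^(4t) = 2.766, so 4t = ln 2.766 / ln 1.0035 ≈ 291.1904.
t ≈ 291.1904/4 = 72.7976 years.

72.80 years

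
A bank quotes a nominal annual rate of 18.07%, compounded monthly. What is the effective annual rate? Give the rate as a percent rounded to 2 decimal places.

One year is 12 periods at 0.0150583 each: (1 + 0.0150583)^12 ≈ 1.196443.
EAR = 1.196443 − 1 ≈ 19.64430%.

19.64%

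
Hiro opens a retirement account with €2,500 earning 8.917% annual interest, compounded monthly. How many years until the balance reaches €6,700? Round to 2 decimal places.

(1 + 0.00743083)^(12t) = 6,700/2,500 = 2.68.
12t·ln(1 + 0.00743083) = ln(2.68); 12t = 0.98582/0.00740336 ≈ 133.1580.
t ≈ 11.0965 years.

11.10 years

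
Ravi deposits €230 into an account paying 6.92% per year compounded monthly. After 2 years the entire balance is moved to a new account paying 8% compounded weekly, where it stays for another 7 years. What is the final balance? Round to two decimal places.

€462.04

Phase 1: 230·(1 + 0.0692/12)^24 ≈ 264.0350.
Phase 2: 264.0350·(1 + 0.08/52)^364 ≈ 462.0400.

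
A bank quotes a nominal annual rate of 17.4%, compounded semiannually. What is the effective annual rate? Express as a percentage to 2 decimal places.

18.16%

One year is 2 periods at 0.087 each: (1 + 0.087)^2 ≈ 1.181569.
EAR = 1.181569 − 1 ≈ 18.15690%.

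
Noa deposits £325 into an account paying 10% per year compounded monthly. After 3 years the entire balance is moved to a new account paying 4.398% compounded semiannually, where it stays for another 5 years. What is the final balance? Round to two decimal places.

Phase 1: 325·(1 + 0.1/12)^36 ≈ 438.1591.
Phase 2: 438.1591·(1 + 0.02199)^10 ≈ 544.6259.

£544.63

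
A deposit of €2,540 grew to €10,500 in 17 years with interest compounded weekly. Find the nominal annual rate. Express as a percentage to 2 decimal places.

The 884-period growth factor is 10,500/2,540 = 4.13386.
r/52 = 4.13386^(1/884) − 1 ≈ 0.00160673, so r ≈ 52·0.00160673 = 8.35501%.

8.36%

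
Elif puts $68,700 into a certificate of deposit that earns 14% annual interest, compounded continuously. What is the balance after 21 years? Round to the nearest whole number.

$1,299,519

A = P·e^(rt) = 68,700·e^(0.14·21) = 68,700·e^2.94.
e^2.94 ≈ 18.91584631226, so A ≈ 1,299,518.6417.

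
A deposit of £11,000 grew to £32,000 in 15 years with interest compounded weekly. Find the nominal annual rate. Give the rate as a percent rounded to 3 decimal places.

7.124%

The 780-period growth factor is 32,000/11,000 = 2.90909.
r/52 = 2.90909^(1/780) − 1 ≈ 0.00136996, so r ≈ 52·0.00136996 = 7.12381%.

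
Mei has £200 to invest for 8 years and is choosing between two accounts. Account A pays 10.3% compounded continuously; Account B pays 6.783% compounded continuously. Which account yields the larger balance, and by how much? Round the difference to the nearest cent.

A: e^(0.103·8) = e^0.824 ≈ 2.27960003, so 200 × 2.27960003 ≈ 455.9200.
B: e^(0.06783·8) = e^0.54264 ≈ 1.72054311, so 200 × 1.72054311 ≈ 344.1086.
Difference ≈ 111.8114 in favor of A.

Account A, by £111.81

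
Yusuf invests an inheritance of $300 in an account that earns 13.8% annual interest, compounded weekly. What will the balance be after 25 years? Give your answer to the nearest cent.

$9,407.03

Periodic rate = 13.8%/52 = 0.00265385; periods = 52·25 = 1300.
A = 300·(1 + 0.138/52)^1300 ≈ 300·31.35677019 ≈ 9,407.0311.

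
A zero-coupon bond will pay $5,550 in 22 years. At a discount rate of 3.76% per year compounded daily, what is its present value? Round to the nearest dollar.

Periodic rate = 3.76%/365 = 0.000103014; 8030 periods.
P = 5,550/(1 + 0.0376/365)^8030 ≈ 5,550/2.286809001 ≈ 2,426.9626.

$2,427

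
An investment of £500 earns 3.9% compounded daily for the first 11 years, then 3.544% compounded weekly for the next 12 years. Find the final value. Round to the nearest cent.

£1,174.64

After 11 years at 3.9%: 500 × 1.53568584 ≈ 767.8429.
Then 12 years at 3.544%: 767.8429 × 1.529797148 ≈ 1,174.6439.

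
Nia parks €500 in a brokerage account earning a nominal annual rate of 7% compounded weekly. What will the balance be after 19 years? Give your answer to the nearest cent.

€1,888.83

Periodic rate = 7%/52 = 0.00134615; periods = 52·19 = 988.
A = 500·(1 + 0.07/52)^988 ≈ 500·3.777663173 ≈ 1,888.8316.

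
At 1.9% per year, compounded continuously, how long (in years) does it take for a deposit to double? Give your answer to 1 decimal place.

e^(0.019t) = 2, so 0.019t = ln 2 ≈ 0.69315.
t ≈ 0.69315/0.019 ≈ 36.4814.

36.5 years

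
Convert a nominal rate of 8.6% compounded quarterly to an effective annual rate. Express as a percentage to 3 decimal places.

EAR = (1 + 8.6%/4)^4 − 1 = (1 + 0.0215)^4 − 1.
(1 + 0.0215)^4 ≈ 1.088813, so EAR ≈ 8.88135%.

8.881%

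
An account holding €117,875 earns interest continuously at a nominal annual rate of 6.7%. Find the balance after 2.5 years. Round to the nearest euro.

€139,369

A = P·e^(rt) = 117,875·e^(0.067·2.5) = 117,875·e^0.1675.
e^0.1675 ≈ 1.18234529018, so A ≈ 139,368.9511.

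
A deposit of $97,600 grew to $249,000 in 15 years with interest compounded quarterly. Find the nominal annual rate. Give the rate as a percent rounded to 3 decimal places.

6.293%

(1 + r/4)^60 = 249,000/97,600 = 2.55123.
1 + r/4 = 2.55123^(1/60) ≈ 1.015732, so r/4 ≈ 0.0157321.
r ≈ 4·0.0157321 = 6.29282%.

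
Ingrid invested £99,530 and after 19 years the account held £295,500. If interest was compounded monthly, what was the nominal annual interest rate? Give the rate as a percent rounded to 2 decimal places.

5.74%

The 228-period growth factor is 295,500/99,530 = 2.96895.
r/12 = 2.96895^(1/228) − 1 ≈ 0.00478426, so r ≈ 12·0.00478426 = 5.74111%.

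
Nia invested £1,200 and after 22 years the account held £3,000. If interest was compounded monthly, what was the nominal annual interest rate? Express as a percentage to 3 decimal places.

The 264-period growth factor is 3,000/1,200 = 2.5.
r/12 = 2.5^(1/264) − 1 ≈ 0.00347683, so r ≈ 12·0.00347683 = 4.17219%.

4.172%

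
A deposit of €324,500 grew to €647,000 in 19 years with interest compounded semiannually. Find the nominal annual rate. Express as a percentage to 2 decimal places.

3.67%

The 38-period growth factor is 647,000/324,500 = 1.99384.
r/2 = 1.99384^(1/38) − 1 ≈ 0.0183254, so r ≈ 2·0.0183254 = 3.66508%.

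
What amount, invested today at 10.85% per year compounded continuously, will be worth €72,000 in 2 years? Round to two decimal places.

P = A·e^(−rt) = 72,000·e^(−0.217).
e^(−0.217) ≈ 0.80492996931, so P ≈ 57,954.9578.

€57,954.96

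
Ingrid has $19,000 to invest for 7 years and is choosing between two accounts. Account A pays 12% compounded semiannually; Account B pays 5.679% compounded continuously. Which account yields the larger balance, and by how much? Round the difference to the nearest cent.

Account A, by $14,682.43

A: (1 + 0.06)^14 ≈ 2.2609039558, so 19,000 × 2.2609039558 ≈ 42,957.1752.
B: e^(0.05679·7) = e^0.39753 ≈ 1.4881444376, so 19,000 × 1.4881444376 ≈ 28,274.7443.
Difference ≈ 14,682.4308 in favor of A.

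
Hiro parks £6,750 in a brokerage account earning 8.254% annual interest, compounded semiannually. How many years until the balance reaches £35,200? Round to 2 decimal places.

20.42 years

(1 + 0.04127)^(2t) = 35,200/6,750 = 5.2148.
2t·ln(1 + 0.04127) = ln(5.2148); 2t = 1.6515/0.0404411 ≈ 40.8372.
t ≈ 20.4186 years.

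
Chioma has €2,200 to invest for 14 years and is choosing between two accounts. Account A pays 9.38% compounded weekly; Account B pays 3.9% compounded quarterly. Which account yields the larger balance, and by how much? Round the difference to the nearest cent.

Account A growth factor: (1 + 0.0938/52)^728 ≈ 3.713656672; balance ≈ 8,170.0447.
Account B growth factor: (1 + 0.00975)^56 ≈ 1.721774467; balance ≈ 3,787.9038.
Account A is larger by 4,382.1409.

Account A, by €4,382.14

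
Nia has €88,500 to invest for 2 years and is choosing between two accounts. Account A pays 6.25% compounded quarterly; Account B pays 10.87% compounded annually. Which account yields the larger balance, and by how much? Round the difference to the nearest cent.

A: (1 + 0.015625)^8 ≈ 1.13205378544, so 88,500 × 1.13205378544 ≈ 100,186.7600.
B: (1 + 0.1087)^2 ≈ 1.22921569, so 88,500 × 1.22921569 ≈ 108,785.5886.
Difference ≈ 8,598.8286 in favor of B.

Account B, by €8,598.83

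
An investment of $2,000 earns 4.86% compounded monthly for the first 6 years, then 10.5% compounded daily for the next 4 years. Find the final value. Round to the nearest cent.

$4,071.85

Phase 1: 2,000·(1 + 0.00405)^72 ≈ 2,675.5589.
Phase 2: 2,675.5589·(1 + 0.105/365)^1460 ≈ 4,071.8518.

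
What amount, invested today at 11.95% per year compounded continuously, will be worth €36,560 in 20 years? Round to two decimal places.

P = A·e^(−rt) = 36,560·e^(−2.39).
e^(−2.39) ≈ 0.091629683878, so P ≈ 3,349.9812.

€3,349.98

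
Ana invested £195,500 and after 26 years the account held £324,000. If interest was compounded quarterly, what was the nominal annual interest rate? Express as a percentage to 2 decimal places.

(1 + r/4)^104 = 324,000/195,500 = 1.65729.
1 + r/4 = 1.65729^(1/104) ≈ 1.004869, so r/4 ≈ 0.00486935.
r ≈ 4·0.00486935 = 1.94774%.

1.95%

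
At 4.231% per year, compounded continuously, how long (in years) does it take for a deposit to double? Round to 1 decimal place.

16.4 years

e^(0.04231t) = 2, so 0.04231t = ln 2 ≈ 0.69315.
t ≈ 0.69315/0.04231 ≈ 16.3826.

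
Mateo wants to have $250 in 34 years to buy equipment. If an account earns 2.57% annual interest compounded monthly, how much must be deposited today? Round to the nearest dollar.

$104

Periodic rate = 2.57%/12 = 0.00214167; 408 periods.
P = 250/(1 + 0.0257/12)^408 ≈ 250/2.39376069 ≈ 104.4382.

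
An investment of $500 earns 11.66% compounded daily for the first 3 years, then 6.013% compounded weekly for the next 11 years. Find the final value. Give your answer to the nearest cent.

After 3 years at 11.66%: 500 × 1.418704512 ≈ 709.3523.
Then 11 years at 6.013%: 709.3523 × 1.936820815 ≈ 1,373.8882.

$1,373.89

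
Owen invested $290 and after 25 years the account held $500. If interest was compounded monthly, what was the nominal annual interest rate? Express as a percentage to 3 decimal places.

2.181%

(1 + r/12)^300 = 500/290 = 1.72414.
1 + r/12 = 1.72414^(1/300) ≈ 1.001817, so r/12 ≈ 0.00181741.
r ≈ 12·0.00181741 = 2.18089%.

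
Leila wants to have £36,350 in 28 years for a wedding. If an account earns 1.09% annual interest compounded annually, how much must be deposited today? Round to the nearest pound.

£26,833

Growth factor = (1 + 0.0109)^28 ≈ 1.354657492.
P = 36,350/1.354657492 ≈ 26,833.3510.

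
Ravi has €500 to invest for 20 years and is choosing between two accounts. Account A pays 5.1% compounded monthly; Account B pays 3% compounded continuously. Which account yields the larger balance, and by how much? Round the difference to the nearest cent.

Account A, by €472.54

Account A growth factor: (1 + 0.00425)^240 ≈ 2.767207314; balance ≈ 1,383.6037.
Account B growth factor: e^(0.03·20) = e^0.6 ≈ 1.8221188; balance ≈ 911.0594.
Account A is larger by 472.5443.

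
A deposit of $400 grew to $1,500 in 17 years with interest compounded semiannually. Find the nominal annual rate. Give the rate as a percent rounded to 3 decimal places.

(1 + r/2)^34 = 1,500/400 = 3.75.
1 + r/2 = 3.75^(1/34) ≈ 1.039641, so r/2 ≈ 0.0396407.
r ≈ 2·0.0396407 = 7.92814%.

7.928%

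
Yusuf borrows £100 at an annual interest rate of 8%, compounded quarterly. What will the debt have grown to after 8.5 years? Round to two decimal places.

£196.07

Periodic rate = 8%/4 = 0.02; periods = 4·8.5 = 34.
A = 100·(1 + 0.02)^34 ≈ 100·1.96067603 ≈ 196.0676.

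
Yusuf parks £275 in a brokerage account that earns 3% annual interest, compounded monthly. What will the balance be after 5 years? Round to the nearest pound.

£319

Growth factor = (1 + 0.0025)^60 ≈ 1.16161678.
A ≈ 275 × 1.16161678 ≈ 319.4446.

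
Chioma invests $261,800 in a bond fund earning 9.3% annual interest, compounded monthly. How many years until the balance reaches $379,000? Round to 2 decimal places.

3.99 years

(1 + 0.00775)^(12t) = 379,000/261,800 = 1.4477.
12t·ln(1 + 0.00775) = ln(1.4477); 12t = 0.36996/0.00772012 ≈ 47.9209.
t ≈ 3.9934 years.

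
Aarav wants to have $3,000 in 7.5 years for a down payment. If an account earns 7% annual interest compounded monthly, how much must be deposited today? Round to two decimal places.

Growth factor = (1 + 0.07/12)^90 ≈ 1.687882321.
P = 3,000/1.687882321 ≈ 1,777.3751.

$1,777.38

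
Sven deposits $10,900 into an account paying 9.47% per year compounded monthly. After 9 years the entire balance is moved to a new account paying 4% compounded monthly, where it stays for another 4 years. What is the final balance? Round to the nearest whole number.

After 9 years at 9.47%: 10,900 × 2.3372021591 ≈ 25,475.5035.
Then 4 years at 4%: 25,475.5035 × 1.17319867 ≈ 29,887.8269.

$29,888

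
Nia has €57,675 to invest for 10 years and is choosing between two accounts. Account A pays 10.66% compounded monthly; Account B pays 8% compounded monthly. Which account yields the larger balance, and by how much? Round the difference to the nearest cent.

A: (1 + 0.1066/12)^120 ≈ 2.89010559196, so 57,675 × 2.89010559196 ≈ 166,686.8400.
B: (1 + 0.08/12)^120 ≈ 2.21964023454, so 57,675 × 2.21964023454 ≈ 128,017.7505.
Difference ≈ 38,669.0895 in favor of A.

Account A, by €38,669.09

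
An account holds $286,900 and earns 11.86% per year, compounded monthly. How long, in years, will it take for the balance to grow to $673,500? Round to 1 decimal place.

We need (1 + 0.00988333)^(12t) = 2.3475, so 12t = ln 2.3475 / ln 1.009883 ≈ 86.7687.
t ≈ 86.7687/12 = 7.2307 years.

7.2 years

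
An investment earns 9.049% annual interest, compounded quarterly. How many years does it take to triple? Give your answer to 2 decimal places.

12.28 years

(1 + 0.0226225)^(4t) = 3.
4t = ln 3 / ln(1 + 0.0226225) ≈ 1.0986/0.0223704 ≈ 49.1101.
t ≈ 12.2775.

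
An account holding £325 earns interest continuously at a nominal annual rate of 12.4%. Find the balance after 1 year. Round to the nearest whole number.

A = P·e^(rt) = 325·e^(0.124·1) = 325·e^0.124.
e^0.124 ≈ 1.13201587, so A ≈ 367.9052.

£368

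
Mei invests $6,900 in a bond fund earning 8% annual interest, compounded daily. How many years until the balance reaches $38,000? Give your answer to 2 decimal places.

21.33 years

(1 + 0.000219178)^(365t) = 38,000/6,900 = 5.5072.
365t·ln(1 + 0.000219178) = ln(5.5072); 365t = 1.7061/0.000219154 ≈ 7784.7734.
t ≈ 21.3281 years.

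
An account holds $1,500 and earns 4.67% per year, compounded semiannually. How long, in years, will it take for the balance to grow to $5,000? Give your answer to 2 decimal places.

(1 + 0.02335)^(2t) = 5,000/1,500 = 3.3333.
2t·ln(1 + 0.02335) = ln(3.3333); 2t = 1.204/0.0230816 ≈ 52.1617.
t ≈ 26.0808 years.

26.08 years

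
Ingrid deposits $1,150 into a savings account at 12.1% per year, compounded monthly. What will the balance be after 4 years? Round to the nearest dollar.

Periodic rate = 12.1%/12 = 0.0100833; periods = 12·4 = 48.
A = 1,150·(1 + 0.121/12)^48 ≈ 1,150·1.618623527 ≈ 1,861.4171.

$1,861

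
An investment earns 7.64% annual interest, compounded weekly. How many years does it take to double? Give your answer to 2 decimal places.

9.08 years

(1 + 0.00146923)^(52t) = 2.
52t = ln 2 / ln(1 + 0.00146923) ≈ 0.69315/0.00146815 ≈ 472.1221.
t ≈ 9.0793.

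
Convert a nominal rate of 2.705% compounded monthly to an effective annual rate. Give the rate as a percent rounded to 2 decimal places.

One year is 12 periods at 0.00225417 each: (1 + 0.00225417)^12 ≈ 1.027388.
EAR = 1.027388 − 1 ≈ 2.73879%.

2.74%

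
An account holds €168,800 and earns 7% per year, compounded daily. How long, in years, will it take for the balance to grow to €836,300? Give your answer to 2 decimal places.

(1 + 0.000191781)^(365t) = 836,300/168,800 = 4.9544.
365t·ln(1 + 0.000191781) = ln(4.9544); 365t = 1.6003/0.000191762 ≈ 8345.0798.
t ≈ 22.8632 years.

22.86 years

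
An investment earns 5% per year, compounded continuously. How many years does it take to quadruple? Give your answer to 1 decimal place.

27.7 years

e^(0.05t) = 4, so 0.05t = ln 4 ≈ 1.3863.
t ≈ 1.3863/0.05 ≈ 27.7259.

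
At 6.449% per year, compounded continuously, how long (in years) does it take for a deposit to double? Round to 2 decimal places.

10.75 years

e^(0.06449t) = 2, so 0.06449t = ln 2 ≈ 0.69315.
t ≈ 0.69315/0.06449 ≈ 10.7481.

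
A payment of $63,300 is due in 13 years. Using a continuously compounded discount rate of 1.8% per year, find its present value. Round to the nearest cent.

P = A·e^(−rt) = 63,300·e^(−0.234).
e^(−0.234) ≈ 0.7913618159, so P ≈ 50,093.2029.

$50,093.20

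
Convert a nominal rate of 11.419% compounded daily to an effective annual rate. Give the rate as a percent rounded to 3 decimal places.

12.095%

EAR = (1 + 11.419%/365)^365 − 1 = (1 + 0.000312849)^365 − 1.
(1 + 0.000312849)^365 ≈ 1.120945, so EAR ≈ 12.09451%.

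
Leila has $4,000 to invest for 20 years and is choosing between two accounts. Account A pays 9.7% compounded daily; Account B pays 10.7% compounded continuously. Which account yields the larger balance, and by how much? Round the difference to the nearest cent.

A: (1 + 0.097/365)^7300 ≈ 6.9569576869, so 4,000 × 6.9569576869 ≈ 27,827.8307.
B: e^(0.107·20) = e^2.14 ≈ 8.4994376289, so 4,000 × 8.4994376289 ≈ 33,997.7505.
Difference ≈ 6,169.9198 in favor of B.

Account B, by $6,169.92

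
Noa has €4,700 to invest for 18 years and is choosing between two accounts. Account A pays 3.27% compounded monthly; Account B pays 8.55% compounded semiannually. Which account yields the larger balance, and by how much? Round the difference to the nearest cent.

Account B, by €12,752.06

A: (1 + 0.002725)^216 ≈ 1.800023079, so 4,700 × 1.800023079 ≈ 8,460.1085.
B: (1 + 0.04275)^36 ≈ 4.5132266782, so 4,700 × 4.5132266782 ≈ 21,212.1654.
Difference ≈ 12,752.0569 in favor of B.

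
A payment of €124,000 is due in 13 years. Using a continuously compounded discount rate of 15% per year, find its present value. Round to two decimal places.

€17,641.98

P = A·e^(−rt) = 124,000·e^(−1.95).
e^(−1.95) ≈ 0.142274071587, so P ≈ 17,641.9849.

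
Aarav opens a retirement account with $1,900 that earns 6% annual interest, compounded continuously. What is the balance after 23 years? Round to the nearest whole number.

$7,552

A = P·e^(rt) = 1,900·e^(0.06·23) = 1,900·e^1.38.
e^1.38 ≈ 3.974901627, so A ≈ 7,552.3131.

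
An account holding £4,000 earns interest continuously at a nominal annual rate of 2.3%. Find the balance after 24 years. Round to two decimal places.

£6,946.89

A = P·e^(rt) = 4,000·e^(0.023·24) = 4,000·e^0.552.
e^0.552 ≈ 1.736722993, so A ≈ 6,946.8920.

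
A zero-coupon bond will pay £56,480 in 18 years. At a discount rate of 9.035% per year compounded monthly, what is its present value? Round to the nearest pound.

Growth factor = (1 + 0.09035/12)^216 ≈ 5.0541425623.
P = 56,480/5.0541425623 ≈ 11,174.9915.

£11,175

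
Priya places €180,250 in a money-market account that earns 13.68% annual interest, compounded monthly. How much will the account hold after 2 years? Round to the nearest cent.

€236,606.17

Periodic rate = 13.68%/12 = 0.0114; periods = 12·2 = 24.
A = 180,250·(1 + 0.0114)^24 ≈ 180,250·1.31265556205 ≈ 236,606.1651.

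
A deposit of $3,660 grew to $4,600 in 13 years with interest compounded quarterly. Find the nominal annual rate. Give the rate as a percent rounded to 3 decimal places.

1.762%

(1 + r/4)^52 = 4,600/3,660 = 1.25683.
1 + r/4 = 1.25683^(1/52) ≈ 1.004406, so r/4 ≈ 0.0044057.
r ≈ 4·0.0044057 = 1.76228%.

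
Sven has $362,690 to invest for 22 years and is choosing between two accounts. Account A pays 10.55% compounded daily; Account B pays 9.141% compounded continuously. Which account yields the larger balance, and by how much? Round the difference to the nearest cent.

Account A, by $983,436.05

A: (1 + 0.1055/365)^8030 ≈ 10.1824396372, so 362,690 × 10.1824396372 ≈ 3,693,069.0320.
B: e^(0.09141·22) = e^2.01102 ≈ 7.470933814752, so 362,690 × 7.470933814752 ≈ 2,709,632.9853.
Difference ≈ 983,436.0467 in favor of A.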